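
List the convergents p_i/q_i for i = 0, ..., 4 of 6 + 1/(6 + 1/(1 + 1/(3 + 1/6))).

6/1, 37/6, 43/7, 166/27, 1039/169

Using the convergent recurrence p_i = a_i*p_{i-1} + p_{i-2}, q_i = a_i*q_{i-1} + q_{i-2} with p_{-2}=0, p_{-1}=1, q_{-2}=1, q_{-1}=0:
  i=0: a_0=6, p_0 = 6*1 + 0 = 6, q_0 = 6*0 + 1 = 1.
  i=1: a_1=6, p_1 = 6*6 + 1 = 37, q_1 = 6*1 + 0 = 6.
  i=2: a_2=1, p_2 = 1*37 + 6 = 43, q_2 = 1*6 + 1 = 7.
  i=3: a_3=3, p_3 = 3*43 + 37 = 166, q_3 = 3*7 + 6 = 27.
  i=4: a_4=6, p_4 = 6*166 + 43 = 1039, q_4 = 6*27 + 7 = 169.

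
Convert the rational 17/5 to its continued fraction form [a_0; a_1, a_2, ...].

[3; 2, 2]

Run the Euclidean algorithm on 17 and 5; the successive quotients are the partial quotients a_0, a_1, ... (each step inverts the fractional part left over by the previous one):
  17 = 3*5 + 2, so a_0 = 3.
  5 = 2*2 + 1, so a_1 = 2.
  2 = 2*1 + 0, so a_2 = 2.
The remainder reaches 0 after 3 divisions, so the expansion has 3 partial quotients, read off in order.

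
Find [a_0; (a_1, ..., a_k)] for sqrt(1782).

[42; (4, 1, 2, 9, 42, 9, 2, 1, 4, 84)]

Write x_i = (sqrt(1782) + m_i)/d_i with (m_0, d_0) = (0, 1). a_0 = floor(sqrt(1782)) = 42, since 42^2 = 1764 <= 1782 < 1849 = 43^2.
Iterate m_{i+1} = d_i*a_i - m_i, d_{i+1} = (1782 - m_{i+1}^2)/d_i, a_{i+1} = floor((a_0 + m_{i+1})/d_{i+1}):
  m_1 = 1*42 - 0 = 42, d_1 = (1782 - 42^2)/1 = 18/1 = 18, a_1 = floor((42 + 42)/18) = 4.
  m_2 = 18*4 - 42 = 30, d_2 = (1782 - 30^2)/18 = 882/18 = 49, a_2 = floor((42 + 30)/49) = 1.
  m_3 = 49*1 - 30 = 19, d_3 = (1782 - 19^2)/49 = 1421/49 = 29, a_3 = floor((42 + 19)/29) = 2.
  m_4 = 29*2 - 19 = 39, d_4 = (1782 - 39^2)/29 = 261/29 = 9, a_4 = floor((42 + 39)/9) = 9.
  m_5 = 9*9 - 39 = 42, d_5 = (1782 - 42^2)/9 = 18/9 = 2, a_5 = floor((42 + 42)/2) = 42.
  m_6 = 2*42 - 42 = 42, d_6 = (1782 - 42^2)/2 = 18/2 = 9, a_6 = floor((42 + 42)/9) = 9.
  m_7 = 9*9 - 42 = 39, d_7 = (1782 - 39^2)/9 = 261/9 = 29, a_7 = floor((42 + 39)/29) = 2.
  m_8 = 29*2 - 39 = 19, d_8 = (1782 - 19^2)/29 = 1421/29 = 49, a_8 = floor((42 + 19)/49) = 1.
  m_9 = 49*1 - 19 = 30, d_9 = (1782 - 30^2)/49 = 882/49 = 18, a_9 = floor((42 + 30)/18) = 4.
  m_10 = 18*4 - 30 = 42, d_10 = (1782 - 42^2)/18 = 18/18 = 1, a_10 = floor((42 + 42)/1) = 84.
  m_11 = 1*84 - 42 = 42, d_11 = (1782 - 42^2)/1 = 18/1 = 18: (m_11, d_11) = (m_1, d_1) = (42, 18), so from here the quotients repeat a_1, ..., a_10; the period length is 10.
Hence the expansion of sqrt(1782) is a_0 = 42 followed by the repeating block 4, 1, 2, 9, 42, 9, 2, 1, 4, 84 (period 10).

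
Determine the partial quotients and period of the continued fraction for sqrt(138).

[11; (1, 2, 1, 22)]

Write x_i = (sqrt(138) + m_i)/d_i with (m_0, d_0) = (0, 1). a_0 = floor(sqrt(138)) = 11, since 11^2 = 121 <= 138 < 144 = 12^2.
Iterate m_{i+1} = d_i*a_i - m_i, d_{i+1} = (138 - m_{i+1}^2)/d_i, a_{i+1} = floor((a_0 + m_{i+1})/d_{i+1}):
  m_1 = 1*11 - 0 = 11, d_1 = (138 - 11^2)/1 = 17/1 = 17, a_1 = floor((11 + 11)/17) = 1.
  m_2 = 17*1 - 11 = 6, d_2 = (138 - 6^2)/17 = 102/17 = 6, a_2 = floor((11 + 6)/6) = 2.
  m_3 = 6*2 - 6 = 6, d_3 = (138 - 6^2)/6 = 102/6 = 17, a_3 = floor((11 + 6)/17) = 1.
  m_4 = 17*1 - 6 = 11, d_4 = (138 - 11^2)/17 = 17/17 = 1, a_4 = floor((11 + 11)/1) = 22.
  m_5 = 1*22 - 11 = 11, d_5 = (138 - 11^2)/1 = 17/1 = 17: (m_5, d_5) = (m_1, d_1) = (11, 17), so from here the quotients repeat a_1, ..., a_4; the period length is 4.
Hence the expansion of sqrt(138) is a_0 = 11 followed by the repeating block 1, 2, 1, 22 (period 4).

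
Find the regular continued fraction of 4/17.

[0; 4, 4]

Run the Euclidean algorithm on 4 and 17; the successive quotients are the partial quotients a_0, a_1, ... (each step inverts the fractional part left over by the previous one):
  4 = 0*17 + 4, so a_0 = 0.
  17 = 4*4 + 1, so a_1 = 4.
  4 = 4*1 + 0, so a_2 = 4.
The remainder reaches 0 after 3 divisions, so the expansion has 3 partial quotients, read off in order.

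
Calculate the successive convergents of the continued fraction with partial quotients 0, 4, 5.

Using the convergent recurrence p_i = a_i*p_{i-1} + p_{i-2}, q_i = a_i*q_{i-1} + q_{i-2} with p_{-2}=0, p_{-1}=1, q_{-2}=1, q_{-1}=0:
  i=0: a_0=0, p_0 = 0*1 + 0 = 0, q_0 = 0*0 + 1 = 1.
  i=1: a_1=4, p_1 = 4*0 + 1 = 1, q_1 = 4*1 + 0 = 4.
  i=2: a_2=5, p_2 = 5*1 + 0 = 5, q_2 = 5*4 + 1 = 21.

0/1, 1/4, 5/21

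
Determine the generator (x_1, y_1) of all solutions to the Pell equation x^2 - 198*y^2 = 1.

First expand sqrt(198) as a continued fraction. With x_i = (sqrt(198) + m_i)/d_i and (m_0, d_0) = (0, 1): a_0 = floor(sqrt(198)) = 14, since 14^2 = 196 <= 198 < 225 = 15^2.
Iterate m_{i+1} = d_i*a_i - m_i, d_{i+1} = (198 - m_{i+1}^2)/d_i, a_{i+1} = floor((a_0 + m_{i+1})/d_{i+1}):
  m_1 = 1*14 - 0 = 14, d_1 = (198 - 14^2)/1 = 2/1 = 2, a_1 = floor((14 + 14)/2) = 14.
  m_2 = 2*14 - 14 = 14, d_2 = (198 - 14^2)/2 = 2/2 = 1, a_2 = floor((14 + 14)/1) = 28.
  m_3 = 1*28 - 14 = 14, d_3 = (198 - 14^2)/1 = 2/1 = 2: (m_3, d_3) = (m_1, d_1) = (14, 2), so from here the quotients repeat a_1, a_2; the period length is 2.
So sqrt(198) = [14; (14, 28)] with period length k = 2.
k is even, so the fundamental solution of x^2 - 198y^2 = 1 is (p_{k-1}, q_{k-1}) = (p_1, q_1); compute convergents through index 1.
Convergents (p_i = a_i*p_{i-1} + p_{i-2}, q_i = a_i*q_{i-1} + q_{i-2} with p_{-2}=0, p_{-1}=1, q_{-2}=1, q_{-1}=0):
  i=0: a_0=14, p_0 = 14*1 + 0 = 14, q_0 = 14*0 + 1 = 1.
  i=1: a_1=14, p_1 = 14*14 + 1 = 197, q_1 = 14*1 + 0 = 14.
Check: 197^2 - 198*14^2 = 38809 - 38808 = 1, so (x, y) = (197, 14) solves the equation, and by the theorem it is the least positive solution.

(x, y) = (197, 14)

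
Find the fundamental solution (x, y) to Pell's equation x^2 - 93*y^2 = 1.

First expand sqrt(93) as a continued fraction. With x_i = (sqrt(93) + m_i)/d_i and (m_0, d_0) = (0, 1): a_0 = floor(sqrt(93)) = 9, since 9^2 = 81 <= 93 < 100 = 10^2.
Iterate m_{i+1} = d_i*a_i - m_i, d_{i+1} = (93 - m_{i+1}^2)/d_i, a_{i+1} = floor((a_0 + m_{i+1})/d_{i+1}):
  m_1 = 1*9 - 0 = 9, d_1 = (93 - 9^2)/1 = 12/1 = 12, a_1 = floor((9 + 9)/12) = 1.
  m_2 = 12*1 - 9 = 3, d_2 = (93 - 3^2)/12 = 84/12 = 7, a_2 = floor((9 + 3)/7) = 1.
  m_3 = 7*1 - 3 = 4, d_3 = (93 - 4^2)/7 = 77/7 = 11, a_3 = floor((9 + 4)/11) = 1.
  m_4 = 11*1 - 4 = 7, d_4 = (93 - 7^2)/11 = 44/11 = 4, a_4 = floor((9 + 7)/4) = 4.
  m_5 = 4*4 - 7 = 9, d_5 = (93 - 9^2)/4 = 12/4 = 3, a_5 = floor((9 + 9)/3) = 6.
  m_6 = 3*6 - 9 = 9, d_6 = (93 - 9^2)/3 = 12/3 = 4, a_6 = floor((9 + 9)/4) = 4.
  m_7 = 4*4 - 9 = 7, d_7 = (93 - 7^2)/4 = 44/4 = 11, a_7 = floor((9 + 7)/11) = 1.
  m_8 = 11*1 - 7 = 4, d_8 = (93 - 4^2)/11 = 77/11 = 7, a_8 = floor((9 + 4)/7) = 1.
  m_9 = 7*1 - 4 = 3, d_9 = (93 - 3^2)/7 = 84/7 = 12, a_9 = floor((9 + 3)/12) = 1.
  m_10 = 12*1 - 3 = 9, d_10 = (93 - 9^2)/12 = 12/12 = 1, a_10 = floor((9 + 9)/1) = 18.
  m_11 = 1*18 - 9 = 9, d_11 = (93 - 9^2)/1 = 12/1 = 12: (m_11, d_11) = (m_1, d_1) = (9, 12), so from here the quotients repeat a_1, ..., a_10; the period length is 10.
So sqrt(93) = [9; (1, 1, 1, 4, 6, 4, 1, 1, 1, 18)] with period length k = 10.
k is even, so the fundamental solution of x^2 - 93y^2 = 1 is (p_{k-1}, q_{k-1}) = (p_9, q_9); compute convergents through index 9.
Convergents (p_i = a_i*p_{i-1} + p_{i-2}, q_i = a_i*q_{i-1} + q_{i-2} with p_{-2}=0, p_{-1}=1, q_{-2}=1, q_{-1}=0):
  i=0: a_0=9, p_0 = 9*1 + 0 = 9, q_0 = 9*0 + 1 = 1.
  i=1: a_1=1, p_1 = 1*9 + 1 = 10, q_1 = 1*1 + 0 = 1.
  i=2: a_2=1, p_2 = 1*10 + 9 = 19, q_2 = 1*1 + 1 = 2.
  i=3: a_3=1, p_3 = 1*19 + 10 = 29, q_3 = 1*2 + 1 = 3.
  i=4: a_4=4, p_4 = 4*29 + 19 = 135, q_4 = 4*3 + 2 = 14.
  i=5: a_5=6, p_5 = 6*135 + 29 = 839, q_5 = 6*14 + 3 = 87.
  i=6: a_6=4, p_6 = 4*839 + 135 = 3491, q_6 = 4*87 + 14 = 362.
  i=7: a_7=1, p_7 = 1*3491 + 839 = 4330, q_7 = 1*362 + 87 = 449.
  i=8: a_8=1, p_8 = 1*4330 + 3491 = 7821, q_8 = 1*449 + 362 = 811.
  i=9: a_9=1, p_9 = 1*7821 + 4330 = 12151, q_9 = 1*811 + 449 = 1260.
Check: 12151^2 - 93*1260^2 = 147646801 - 147646800 = 1, so (x, y) = (12151, 1260) solves the equation, and by the theorem it is the least positive solution.

(x, y) = (12151, 1260)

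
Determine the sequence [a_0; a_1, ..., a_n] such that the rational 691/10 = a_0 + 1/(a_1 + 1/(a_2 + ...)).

[69; 10]

Run the Euclidean algorithm on 691 and 10; the successive quotients are the partial quotients a_0, a_1, ... (each step inverts the fractional part left over by the previous one):
  691 = 69*10 + 1, so a_0 = 69.
  10 = 10*1 + 0, so a_1 = 10.
The remainder reaches 0 after 2 divisions, so the expansion has 2 partial quotients, read off in order.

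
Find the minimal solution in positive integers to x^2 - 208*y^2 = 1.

First expand sqrt(208) as a continued fraction. With x_i = (sqrt(208) + m_i)/d_i and (m_0, d_0) = (0, 1): a_0 = floor(sqrt(208)) = 14, since 14^2 = 196 <= 208 < 225 = 15^2.
Iterate m_{i+1} = d_i*a_i - m_i, d_{i+1} = (208 - m_{i+1}^2)/d_i, a_{i+1} = floor((a_0 + m_{i+1})/d_{i+1}):
  m_1 = 1*14 - 0 = 14, d_1 = (208 - 14^2)/1 = 12/1 = 12, a_1 = floor((14 + 14)/12) = 2.
  m_2 = 12*2 - 14 = 10, d_2 = (208 - 10^2)/12 = 108/12 = 9, a_2 = floor((14 + 10)/9) = 2.
  m_3 = 9*2 - 10 = 8, d_3 = (208 - 8^2)/9 = 144/9 = 16, a_3 = floor((14 + 8)/16) = 1.
  m_4 = 16*1 - 8 = 8, d_4 = (208 - 8^2)/16 = 144/16 = 9, a_4 = floor((14 + 8)/9) = 2.
  m_5 = 9*2 - 8 = 10, d_5 = (208 - 10^2)/9 = 108/9 = 12, a_5 = floor((14 + 10)/12) = 2.
  m_6 = 12*2 - 10 = 14, d_6 = (208 - 14^2)/12 = 12/12 = 1, a_6 = floor((14 + 14)/1) = 28.
  m_7 = 1*28 - 14 = 14, d_7 = (208 - 14^2)/1 = 12/1 = 12: (m_7, d_7) = (m_1, d_1) = (14, 12), so from here the quotients repeat a_1, ..., a_6; the period length is 6.
So sqrt(208) = [14; (2, 2, 1, 2, 2, 28)] with period length k = 6.
k is even, so the fundamental solution of x^2 - 208y^2 = 1 is (p_{k-1}, q_{k-1}) = (p_5, q_5); compute convergents through index 5.
Convergents (p_i = a_i*p_{i-1} + p_{i-2}, q_i = a_i*q_{i-1} + q_{i-2} with p_{-2}=0, p_{-1}=1, q_{-2}=1, q_{-1}=0):
  i=0: a_0=14, p_0 = 14*1 + 0 = 14, q_0 = 14*0 + 1 = 1.
  i=1: a_1=2, p_1 = 2*14 + 1 = 29, q_1 = 2*1 + 0 = 2.
  i=2: a_2=2, p_2 = 2*29 + 14 = 72, q_2 = 2*2 + 1 = 5.
  i=3: a_3=1, p_3 = 1*72 + 29 = 101, q_3 = 1*5 + 2 = 7.
  i=4: a_4=2, p_4 = 2*101 + 72 = 274, q_4 = 2*7 + 5 = 19.
  i=5: a_5=2, p_5 = 2*274 + 101 = 649, q_5 = 2*19 + 7 = 45.
Check: 649^2 - 208*45^2 = 421201 - 421200 = 1, so (x, y) = (649, 45) solves the equation, and by the theorem it is the least positive solution.

(x, y) = (649, 45)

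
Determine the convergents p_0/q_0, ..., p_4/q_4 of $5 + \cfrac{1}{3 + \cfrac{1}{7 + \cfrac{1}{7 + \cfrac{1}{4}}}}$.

Using the convergent recurrence p_i = a_i*p_{i-1} + p_{i-2}, q_i = a_i*q_{i-1} + q_{i-2} with p_{-2}=0, p_{-1}=1, q_{-2}=1, q_{-1}=0:
  i=0: a_0=5, p_0 = 5*1 + 0 = 5, q_0 = 5*0 + 1 = 1.
  i=1: a_1=3, p_1 = 3*5 + 1 = 16, q_1 = 3*1 + 0 = 3.
  i=2: a_2=7, p_2 = 7*16 + 5 = 117, q_2 = 7*3 + 1 = 22.
  i=3: a_3=7, p_3 = 7*117 + 16 = 835, q_3 = 7*22 + 3 = 157.
  i=4: a_4=4, p_4 = 4*835 + 117 = 3457, q_4 = 4*157 + 22 = 650.

5/1, 16/3, 117/22, 835/157, 3457/650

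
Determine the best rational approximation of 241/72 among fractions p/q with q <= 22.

67/20

Expand x = 241/72 as a continued fraction with the Euclidean algorithm:
  241 = 3*72 + 25, so a_0 = 3.
  72 = 2*25 + 22, so a_1 = 2.
  25 = 1*22 + 3, so a_2 = 1.
  22 = 7*3 + 1, so a_3 = 7.
  3 = 3*1 + 0, so a_4 = 3.
so x = [3; 2, 1, 7, 3].
Convergents (p_i = a_i*p_{i-1} + p_{i-2}, q_i = a_i*q_{i-1} + q_{i-2} with p_{-2}=0, p_{-1}=1, q_{-2}=1, q_{-1}=0), until the denominator exceeds 22:
  i=0: a_0=3, p_0 = 3*1 + 0 = 3, q_0 = 3*0 + 1 = 1.
  i=1: a_1=2, p_1 = 2*3 + 1 = 7, q_1 = 2*1 + 0 = 2.
  i=2: a_2=1, p_2 = 1*7 + 3 = 10, q_2 = 1*2 + 1 = 3.
  i=3: a_3=7, p_3 = 7*10 + 7 = 77, q_3 = 7*3 + 2 = 23.
q_3 = 23 > 22, so the last convergent with denominator <= 22 is p_2/q_2 = 10/3.
The closest fraction with denominator <= 22 is either p_2/q_2 or the intermediate fraction (k*p_2 + p_1)/(k*q_2 + q_1) with the largest k >= 1 whose denominator stays <= 22; these approach x as k grows, and every other convergent or intermediate fraction in range is farther away.
Largest k: floor((22 - q_1)/q_2) = floor((22 - 2)/3) = 6.
That gives (6*10 + 7)/(6*3 + 2) = 67/20.
Compare the errors: |x - 10/3| = |241*3 - 10*72|/(72*3) = 3/216, and |x - 67/20| = |241*20 - 67*72|/(72*20) = 4/1440.
Cross-multiplying, 4*216 = 864 < 4320 = 3*1440, so 4/1440 is smaller: the intermediate fraction 67/20 is closer to x than 10/3.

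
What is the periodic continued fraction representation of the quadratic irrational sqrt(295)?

Write x_i = (sqrt(295) + m_i)/d_i with (m_0, d_0) = (0, 1). a_0 = floor(sqrt(295)) = 17, since 17^2 = 289 <= 295 < 324 = 18^2.
Iterate m_{i+1} = d_i*a_i - m_i, d_{i+1} = (295 - m_{i+1}^2)/d_i, a_{i+1} = floor((a_0 + m_{i+1})/d_{i+1}):
  m_1 = 1*17 - 0 = 17, d_1 = (295 - 17^2)/1 = 6/1 = 6, a_1 = floor((17 + 17)/6) = 5.
  m_2 = 6*5 - 17 = 13, d_2 = (295 - 13^2)/6 = 126/6 = 21, a_2 = floor((17 + 13)/21) = 1.
  m_3 = 21*1 - 13 = 8, d_3 = (295 - 8^2)/21 = 231/21 = 11, a_3 = floor((17 + 8)/11) = 2.
  m_4 = 11*2 - 8 = 14, d_4 = (295 - 14^2)/11 = 99/11 = 9, a_4 = floor((17 + 14)/9) = 3.
  m_5 = 9*3 - 14 = 13, d_5 = (295 - 13^2)/9 = 126/9 = 14, a_5 = floor((17 + 13)/14) = 2.
  m_6 = 14*2 - 13 = 15, d_6 = (295 - 15^2)/14 = 70/14 = 5, a_6 = floor((17 + 15)/5) = 6.
  m_7 = 5*6 - 15 = 15, d_7 = (295 - 15^2)/5 = 70/5 = 14, a_7 = floor((17 + 15)/14) = 2.
  m_8 = 14*2 - 15 = 13, d_8 = (295 - 13^2)/14 = 126/14 = 9, a_8 = floor((17 + 13)/9) = 3.
  m_9 = 9*3 - 13 = 14, d_9 = (295 - 14^2)/9 = 99/9 = 11, a_9 = floor((17 + 14)/11) = 2.
  m_10 = 11*2 - 14 = 8, d_10 = (295 - 8^2)/11 = 231/11 = 21, a_10 = floor((17 + 8)/21) = 1.
  m_11 = 21*1 - 8 = 13, d_11 = (295 - 13^2)/21 = 126/21 = 6, a_11 = floor((17 + 13)/6) = 5.
  m_12 = 6*5 - 13 = 17, d_12 = (295 - 17^2)/6 = 6/6 = 1, a_12 = floor((17 + 17)/1) = 34.
  m_13 = 1*34 - 17 = 17, d_13 = (295 - 17^2)/1 = 6/1 = 6: (m_13, d_13) = (m_1, d_1) = (17, 6), so from here the quotients repeat a_1, ..., a_12; the period length is 12.
Hence the expansion of sqrt(295) is a_0 = 17 followed by the repeating block 5, 1, 2, 3, 2, 6, 2, 3, 2, 1, 5, 34 (period 12).

[17; (5, 1, 2, 3, 2, 6, 2, 3, 2, 1, 5, 34)]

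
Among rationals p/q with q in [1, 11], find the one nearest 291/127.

Expand x = 291/127 as a continued fraction with the Euclidean algorithm:
  291 = 2*127 + 37, so a_0 = 2.
  127 = 3*37 + 16, so a_1 = 3.
  37 = 2*16 + 5, so a_2 = 2.
  16 = 3*5 + 1, so a_3 = 3.
  5 = 5*1 + 0, so a_4 = 5.
so x = [2; 3, 2, 3, 5].
Convergents (p_i = a_i*p_{i-1} + p_{i-2}, q_i = a_i*q_{i-1} + q_{i-2} with p_{-2}=0, p_{-1}=1, q_{-2}=1, q_{-1}=0), until the denominator exceeds 11:
  i=0: a_0=2, p_0 = 2*1 + 0 = 2, q_0 = 2*0 + 1 = 1.
  i=1: a_1=3, p_1 = 3*2 + 1 = 7, q_1 = 3*1 + 0 = 3.
  i=2: a_2=2, p_2 = 2*7 + 2 = 16, q_2 = 2*3 + 1 = 7.
  i=3: a_3=3, p_3 = 3*16 + 7 = 55, q_3 = 3*7 + 3 = 24.
q_3 = 24 > 11, so the last convergent with denominator <= 11 is p_2/q_2 = 16/7.
The closest fraction with denominator <= 11 is either p_2/q_2 or the intermediate fraction (k*p_2 + p_1)/(k*q_2 + q_1) with the largest k >= 1 whose denominator stays <= 11; these approach x as k grows, and every other convergent or intermediate fraction in range is farther away.
Largest k: floor((11 - q_1)/q_2) = floor((11 - 3)/7) = 1.
That gives (1*16 + 7)/(1*7 + 3) = 23/10.
Compare the errors: |x - 16/7| = |291*7 - 16*127|/(127*7) = 5/889, and |x - 23/10| = |291*10 - 23*127|/(127*10) = 11/1270.
Cross-multiplying, 5*1270 = 6350 < 9779 = 11*889, so 5/889 is smaller: the convergent 16/7 is closer to x than 23/10.

16/7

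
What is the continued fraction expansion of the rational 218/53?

Run the Euclidean algorithm on 218 and 53; the successive quotients are the partial quotients a_0, a_1, ... (each step inverts the fractional part left over by the previous one):
  218 = 4*53 + 6, so a_0 = 4.
  53 = 8*6 + 5, so a_1 = 8.
  6 = 1*5 + 1, so a_2 = 1.
  5 = 5*1 + 0, so a_3 = 5.
The remainder reaches 0 after 4 divisions, so the expansion has 4 partial quotients, read off in order.

[4; 8, 1, 5]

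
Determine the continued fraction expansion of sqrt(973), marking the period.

Write x_i = (sqrt(973) + m_i)/d_i with (m_0, d_0) = (0, 1). a_0 = floor(sqrt(973)) = 31, since 31^2 = 961 <= 973 < 1024 = 32^2.
Iterate m_{i+1} = d_i*a_i - m_i, d_{i+1} = (973 - m_{i+1}^2)/d_i, a_{i+1} = floor((a_0 + m_{i+1})/d_{i+1}):
  m_1 = 1*31 - 0 = 31, d_1 = (973 - 31^2)/1 = 12/1 = 12, a_1 = floor((31 + 31)/12) = 5.
  m_2 = 12*5 - 31 = 29, d_2 = (973 - 29^2)/12 = 132/12 = 11, a_2 = floor((31 + 29)/11) = 5.
  m_3 = 11*5 - 29 = 26, d_3 = (973 - 26^2)/11 = 297/11 = 27, a_3 = floor((31 + 26)/27) = 2.
  m_4 = 27*2 - 26 = 28, d_4 = (973 - 28^2)/27 = 189/27 = 7, a_4 = floor((31 + 28)/7) = 8.
  m_5 = 7*8 - 28 = 28, d_5 = (973 - 28^2)/7 = 189/7 = 27, a_5 = floor((31 + 28)/27) = 2.
  m_6 = 27*2 - 28 = 26, d_6 = (973 - 26^2)/27 = 297/27 = 11, a_6 = floor((31 + 26)/11) = 5.
  m_7 = 11*5 - 26 = 29, d_7 = (973 - 29^2)/11 = 132/11 = 12, a_7 = floor((31 + 29)/12) = 5.
  m_8 = 12*5 - 29 = 31, d_8 = (973 - 31^2)/12 = 12/12 = 1, a_8 = floor((31 + 31)/1) = 62.
  m_9 = 1*62 - 31 = 31, d_9 = (973 - 31^2)/1 = 12/1 = 12: (m_9, d_9) = (m_1, d_1) = (31, 12), so from here the quotients repeat a_1, ..., a_8; the period length is 8.
Hence the expansion of sqrt(973) is a_0 = 31 followed by the repeating block 5, 5, 2, 8, 2, 5, 5, 62 (period 8).

[31; (5, 5, 2, 8, 2, 5, 5, 62)]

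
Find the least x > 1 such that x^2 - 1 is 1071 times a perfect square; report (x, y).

(x, y) = (28799, 880)

First expand sqrt(1071) as a continued fraction. With x_i = (sqrt(1071) + m_i)/d_i and (m_0, d_0) = (0, 1): a_0 = floor(sqrt(1071)) = 32, since 32^2 = 1024 <= 1071 < 1089 = 33^2.
Iterate m_{i+1} = d_i*a_i - m_i, d_{i+1} = (1071 - m_{i+1}^2)/d_i, a_{i+1} = floor((a_0 + m_{i+1})/d_{i+1}):
  m_1 = 1*32 - 0 = 32, d_1 = (1071 - 32^2)/1 = 47/1 = 47, a_1 = floor((32 + 32)/47) = 1.
  m_2 = 47*1 - 32 = 15, d_2 = (1071 - 15^2)/47 = 846/47 = 18, a_2 = floor((32 + 15)/18) = 2.
  m_3 = 18*2 - 15 = 21, d_3 = (1071 - 21^2)/18 = 630/18 = 35, a_3 = floor((32 + 21)/35) = 1.
  m_4 = 35*1 - 21 = 14, d_4 = (1071 - 14^2)/35 = 875/35 = 25, a_4 = floor((32 + 14)/25) = 1.
  m_5 = 25*1 - 14 = 11, d_5 = (1071 - 11^2)/25 = 950/25 = 38, a_5 = floor((32 + 11)/38) = 1.
  m_6 = 38*1 - 11 = 27, d_6 = (1071 - 27^2)/38 = 342/38 = 9, a_6 = floor((32 + 27)/9) = 6.
  m_7 = 9*6 - 27 = 27, d_7 = (1071 - 27^2)/9 = 342/9 = 38, a_7 = floor((32 + 27)/38) = 1.
  m_8 = 38*1 - 27 = 11, d_8 = (1071 - 11^2)/38 = 950/38 = 25, a_8 = floor((32 + 11)/25) = 1.
  m_9 = 25*1 - 11 = 14, d_9 = (1071 - 14^2)/25 = 875/25 = 35, a_9 = floor((32 + 14)/35) = 1.
  m_10 = 35*1 - 14 = 21, d_10 = (1071 - 21^2)/35 = 630/35 = 18, a_10 = floor((32 + 21)/18) = 2.
  m_11 = 18*2 - 21 = 15, d_11 = (1071 - 15^2)/18 = 846/18 = 47, a_11 = floor((32 + 15)/47) = 1.
  m_12 = 47*1 - 15 = 32, d_12 = (1071 - 32^2)/47 = 47/47 = 1, a_12 = floor((32 + 32)/1) = 64.
  m_13 = 1*64 - 32 = 32, d_13 = (1071 - 32^2)/1 = 47/1 = 47: (m_13, d_13) = (m_1, d_1) = (32, 47), so from here the quotients repeat a_1, ..., a_12; the period length is 12.
So sqrt(1071) = [32; (1, 2, 1, 1, 1, 6, 1, 1, 1, 2, 1, 64)] with period length k = 12.
k is even, so the fundamental solution of x^2 - 1071y^2 = 1 is (p_{k-1}, q_{k-1}) = (p_11, q_11); compute convergents through index 11.
Convergents (p_i = a_i*p_{i-1} + p_{i-2}, q_i = a_i*q_{i-1} + q_{i-2} with p_{-2}=0, p_{-1}=1, q_{-2}=1, q_{-1}=0):
  i=0: a_0=32, p_0 = 32*1 + 0 = 32, q_0 = 32*0 + 1 = 1.
  i=1: a_1=1, p_1 = 1*32 + 1 = 33, q_1 = 1*1 + 0 = 1.
  i=2: a_2=2, p_2 = 2*33 + 32 = 98, q_2 = 2*1 + 1 = 3.
  i=3: a_3=1, p_3 = 1*98 + 33 = 131, q_3 = 1*3 + 1 = 4.
  i=4: a_4=1, p_4 = 1*131 + 98 = 229, q_4 = 1*4 + 3 = 7.
  i=5: a_5=1, p_5 = 1*229 + 131 = 360, q_5 = 1*7 + 4 = 11.
  i=6: a_6=6, p_6 = 6*360 + 229 = 2389, q_6 = 6*11 + 7 = 73.
  i=7: a_7=1, p_7 = 1*2389 + 360 = 2749, q_7 = 1*73 + 11 = 84.
  i=8: a_8=1, p_8 = 1*2749 + 2389 = 5138, q_8 = 1*84 + 73 = 157.
  i=9: a_9=1, p_9 = 1*5138 + 2749 = 7887, q_9 = 1*157 + 84 = 241.
  i=10: a_10=2, p_10 = 2*7887 + 5138 = 20912, q_10 = 2*241 + 157 = 639.
  i=11: a_11=1, p_11 = 1*20912 + 7887 = 28799, q_11 = 1*639 + 241 = 880.
Check: 28799^2 - 1071*880^2 = 829382401 - 829382400 = 1, so (x, y) = (28799, 880) solves the equation, and by the theorem it is the least positive solution.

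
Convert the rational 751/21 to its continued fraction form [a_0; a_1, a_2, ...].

Run the Euclidean algorithm on 751 and 21; the successive quotients are the partial quotients a_0, a_1, ... (each step inverts the fractional part left over by the previous one):
  751 = 35*21 + 16, so a_0 = 35.
  21 = 1*16 + 5, so a_1 = 1.
  16 = 3*5 + 1, so a_2 = 3.
  5 = 5*1 + 0, so a_3 = 5.
The remainder reaches 0 after 4 divisions, so the expansion has 4 partial quotients, read off in order.

[35; 1, 3, 5]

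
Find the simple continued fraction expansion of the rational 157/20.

Run the Euclidean algorithm on 157 and 20; the successive quotients are the partial quotients a_0, a_1, ... (each step inverts the fractional part left over by the previous one):
  157 = 7*20 + 17, so a_0 = 7.
  20 = 1*17 + 3, so a_1 = 1.
  17 = 5*3 + 2, so a_2 = 5.
  3 = 1*2 + 1, so a_3 = 1.
  2 = 2*1 + 0, so a_4 = 2.
The remainder reaches 0 after 5 divisions, so the expansion has 5 partial quotients, read off in order.

[7; 1, 5, 1, 2]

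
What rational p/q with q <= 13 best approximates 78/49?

8/5

Expand x = 78/49 as a continued fraction with the Euclidean algorithm:
  78 = 1*49 + 29, so a_0 = 1.
  49 = 1*29 + 20, so a_1 = 1.
  29 = 1*20 + 9, so a_2 = 1.
  20 = 2*9 + 2, so a_3 = 2.
  9 = 4*2 + 1, so a_4 = 4.
  2 = 2*1 + 0, so a_5 = 2.
so x = [1; 1, 1, 2, 4, 2].
Convergents (p_i = a_i*p_{i-1} + p_{i-2}, q_i = a_i*q_{i-1} + q_{i-2} with p_{-2}=0, p_{-1}=1, q_{-2}=1, q_{-1}=0), until the denominator exceeds 13:
  i=0: a_0=1, p_0 = 1*1 + 0 = 1, q_0 = 1*0 + 1 = 1.
  i=1: a_1=1, p_1 = 1*1 + 1 = 2, q_1 = 1*1 + 0 = 1.
  i=2: a_2=1, p_2 = 1*2 + 1 = 3, q_2 = 1*1 + 1 = 2.
  i=3: a_3=2, p_3 = 2*3 + 2 = 8, q_3 = 2*2 + 1 = 5.
  i=4: a_4=4, p_4 = 4*8 + 3 = 35, q_4 = 4*5 + 2 = 22.
q_4 = 22 > 13, so the last convergent with denominator <= 13 is p_3/q_3 = 8/5.
The closest fraction with denominator <= 13 is either p_3/q_3 or the intermediate fraction (k*p_3 + p_2)/(k*q_3 + q_2) with the largest k >= 1 whose denominator stays <= 13; these approach x as k grows, and every other convergent or intermediate fraction in range is farther away.
Largest k: floor((13 - q_2)/q_3) = floor((13 - 2)/5) = 2.
That gives (2*8 + 3)/(2*5 + 2) = 19/12.
Compare the errors: |x - 8/5| = |78*5 - 8*49|/(49*5) = 2/245, and |x - 19/12| = |78*12 - 19*49|/(49*12) = 5/588.
Cross-multiplying, 2*588 = 1176 < 1225 = 5*245, so 2/245 is smaller: the convergent 8/5 is closer to x than 19/12.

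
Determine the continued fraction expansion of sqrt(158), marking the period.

Write x_i = (sqrt(158) + m_i)/d_i with (m_0, d_0) = (0, 1). a_0 = floor(sqrt(158)) = 12, since 12^2 = 144 <= 158 < 169 = 13^2.
Iterate m_{i+1} = d_i*a_i - m_i, d_{i+1} = (158 - m_{i+1}^2)/d_i, a_{i+1} = floor((a_0 + m_{i+1})/d_{i+1}):
  m_1 = 1*12 - 0 = 12, d_1 = (158 - 12^2)/1 = 14/1 = 14, a_1 = floor((12 + 12)/14) = 1.
  m_2 = 14*1 - 12 = 2, d_2 = (158 - 2^2)/14 = 154/14 = 11, a_2 = floor((12 + 2)/11) = 1.
  m_3 = 11*1 - 2 = 9, d_3 = (158 - 9^2)/11 = 77/11 = 7, a_3 = floor((12 + 9)/7) = 3.
  m_4 = 7*3 - 9 = 12, d_4 = (158 - 12^2)/7 = 14/7 = 2, a_4 = floor((12 + 12)/2) = 12.
  m_5 = 2*12 - 12 = 12, d_5 = (158 - 12^2)/2 = 14/2 = 7, a_5 = floor((12 + 12)/7) = 3.
  m_6 = 7*3 - 12 = 9, d_6 = (158 - 9^2)/7 = 77/7 = 11, a_6 = floor((12 + 9)/11) = 1.
  m_7 = 11*1 - 9 = 2, d_7 = (158 - 2^2)/11 = 154/11 = 14, a_7 = floor((12 + 2)/14) = 1.
  m_8 = 14*1 - 2 = 12, d_8 = (158 - 12^2)/14 = 14/14 = 1, a_8 = floor((12 + 12)/1) = 24.
  m_9 = 1*24 - 12 = 12, d_9 = (158 - 12^2)/1 = 14/1 = 14: (m_9, d_9) = (m_1, d_1) = (12, 14), so from here the quotients repeat a_1, ..., a_8; the period length is 8.
Hence the expansion of sqrt(158) is a_0 = 12 followed by the repeating block 1, 1, 3, 12, 3, 1, 1, 24 (period 8).

[12; (1, 1, 3, 12, 3, 1, 1, 24)]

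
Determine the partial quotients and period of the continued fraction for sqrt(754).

Write x_i = (sqrt(754) + m_i)/d_i with (m_0, d_0) = (0, 1). a_0 = floor(sqrt(754)) = 27, since 27^2 = 729 <= 754 < 784 = 28^2.
Iterate m_{i+1} = d_i*a_i - m_i, d_{i+1} = (754 - m_{i+1}^2)/d_i, a_{i+1} = floor((a_0 + m_{i+1})/d_{i+1}):
  m_1 = 1*27 - 0 = 27, d_1 = (754 - 27^2)/1 = 25/1 = 25, a_1 = floor((27 + 27)/25) = 2.
  m_2 = 25*2 - 27 = 23, d_2 = (754 - 23^2)/25 = 225/25 = 9, a_2 = floor((27 + 23)/9) = 5.
  m_3 = 9*5 - 23 = 22, d_3 = (754 - 22^2)/9 = 270/9 = 30, a_3 = floor((27 + 22)/30) = 1.
  m_4 = 30*1 - 22 = 8, d_4 = (754 - 8^2)/30 = 690/30 = 23, a_4 = floor((27 + 8)/23) = 1.
  m_5 = 23*1 - 8 = 15, d_5 = (754 - 15^2)/23 = 529/23 = 23, a_5 = floor((27 + 15)/23) = 1.
  m_6 = 23*1 - 15 = 8, d_6 = (754 - 8^2)/23 = 690/23 = 30, a_6 = floor((27 + 8)/30) = 1.
  m_7 = 30*1 - 8 = 22, d_7 = (754 - 22^2)/30 = 270/30 = 9, a_7 = floor((27 + 22)/9) = 5.
  m_8 = 9*5 - 22 = 23, d_8 = (754 - 23^2)/9 = 225/9 = 25, a_8 = floor((27 + 23)/25) = 2.
  m_9 = 25*2 - 23 = 27, d_9 = (754 - 27^2)/25 = 25/25 = 1, a_9 = floor((27 + 27)/1) = 54.
  m_10 = 1*54 - 27 = 27, d_10 = (754 - 27^2)/1 = 25/1 = 25: (m_10, d_10) = (m_1, d_1) = (27, 25), so from here the quotients repeat a_1, ..., a_9; the period length is 9.
Hence the expansion of sqrt(754) is a_0 = 27 followed by the repeating block 2, 5, 1, 1, 1, 1, 5, 2, 54 (period 9).

[27; (2, 5, 1, 1, 1, 1, 5, 2, 54)]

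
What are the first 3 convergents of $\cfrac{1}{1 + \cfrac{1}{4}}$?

0/1, 1/1, 4/5

Using the convergent recurrence p_i = a_i*p_{i-1} + p_{i-2}, q_i = a_i*q_{i-1} + q_{i-2} with p_{-2}=0, p_{-1}=1, q_{-2}=1, q_{-1}=0:
  i=0: a_0=0, p_0 = 0*1 + 0 = 0, q_0 = 0*0 + 1 = 1.
  i=1: a_1=1, p_1 = 1*0 + 1 = 1, q_1 = 1*1 + 0 = 1.
  i=2: a_2=4, p_2 = 4*1 + 0 = 4, q_2 = 4*1 + 1 = 5.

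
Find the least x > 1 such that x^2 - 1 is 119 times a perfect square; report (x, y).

First expand sqrt(119) as a continued fraction. With x_i = (sqrt(119) + m_i)/d_i and (m_0, d_0) = (0, 1): a_0 = floor(sqrt(119)) = 10, since 10^2 = 100 <= 119 < 121 = 11^2.
Iterate m_{i+1} = d_i*a_i - m_i, d_{i+1} = (119 - m_{i+1}^2)/d_i, a_{i+1} = floor((a_0 + m_{i+1})/d_{i+1}):
  m_1 = 1*10 - 0 = 10, d_1 = (119 - 10^2)/1 = 19/1 = 19, a_1 = floor((10 + 10)/19) = 1.
  m_2 = 19*1 - 10 = 9, d_2 = (119 - 9^2)/19 = 38/19 = 2, a_2 = floor((10 + 9)/2) = 9.
  m_3 = 2*9 - 9 = 9, d_3 = (119 - 9^2)/2 = 38/2 = 19, a_3 = floor((10 + 9)/19) = 1.
  m_4 = 19*1 - 9 = 10, d_4 = (119 - 10^2)/19 = 19/19 = 1, a_4 = floor((10 + 10)/1) = 20.
  m_5 = 1*20 - 10 = 10, d_5 = (119 - 10^2)/1 = 19/1 = 19: (m_5, d_5) = (m_1, d_1) = (10, 19), so from here the quotients repeat a_1, ..., a_4; the period length is 4.
So sqrt(119) = [10; (1, 9, 1, 20)] with period length k = 4.
k is even, so the fundamental solution of x^2 - 119y^2 = 1 is (p_{k-1}, q_{k-1}) = (p_3, q_3); compute convergents through index 3.
Convergents (p_i = a_i*p_{i-1} + p_{i-2}, q_i = a_i*q_{i-1} + q_{i-2} with p_{-2}=0, p_{-1}=1, q_{-2}=1, q_{-1}=0):
  i=0: a_0=10, p_0 = 10*1 + 0 = 10, q_0 = 10*0 + 1 = 1.
  i=1: a_1=1, p_1 = 1*10 + 1 = 11, q_1 = 1*1 + 0 = 1.
  i=2: a_2=9, p_2 = 9*11 + 10 = 109, q_2 = 9*1 + 1 = 10.
  i=3: a_3=1, p_3 = 1*109 + 11 = 120, q_3 = 1*10 + 1 = 11.
Check: 120^2 - 119*11^2 = 14400 - 14399 = 1, so (x, y) = (120, 11) solves the equation, and by the theorem it is the least positive solution.

(x, y) = (120, 11)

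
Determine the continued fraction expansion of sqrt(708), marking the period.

[26; (1, 1, 1, 1, 4, 4, 4, 1, 1, 1, 1, 52)]

Write x_i = (sqrt(708) + m_i)/d_i with (m_0, d_0) = (0, 1). a_0 = floor(sqrt(708)) = 26, since 26^2 = 676 <= 708 < 729 = 27^2.
Iterate m_{i+1} = d_i*a_i - m_i, d_{i+1} = (708 - m_{i+1}^2)/d_i, a_{i+1} = floor((a_0 + m_{i+1})/d_{i+1}):
  m_1 = 1*26 - 0 = 26, d_1 = (708 - 26^2)/1 = 32/1 = 32, a_1 = floor((26 + 26)/32) = 1.
  m_2 = 32*1 - 26 = 6, d_2 = (708 - 6^2)/32 = 672/32 = 21, a_2 = floor((26 + 6)/21) = 1.
  m_3 = 21*1 - 6 = 15, d_3 = (708 - 15^2)/21 = 483/21 = 23, a_3 = floor((26 + 15)/23) = 1.
  m_4 = 23*1 - 15 = 8, d_4 = (708 - 8^2)/23 = 644/23 = 28, a_4 = floor((26 + 8)/28) = 1.
  m_5 = 28*1 - 8 = 20, d_5 = (708 - 20^2)/28 = 308/28 = 11, a_5 = floor((26 + 20)/11) = 4.
  m_6 = 11*4 - 20 = 24, d_6 = (708 - 24^2)/11 = 132/11 = 12, a_6 = floor((26 + 24)/12) = 4.
  m_7 = 12*4 - 24 = 24, d_7 = (708 - 24^2)/12 = 132/12 = 11, a_7 = floor((26 + 24)/11) = 4.
  m_8 = 11*4 - 24 = 20, d_8 = (708 - 20^2)/11 = 308/11 = 28, a_8 = floor((26 + 20)/28) = 1.
  m_9 = 28*1 - 20 = 8, d_9 = (708 - 8^2)/28 = 644/28 = 23, a_9 = floor((26 + 8)/23) = 1.
  m_10 = 23*1 - 8 = 15, d_10 = (708 - 15^2)/23 = 483/23 = 21, a_10 = floor((26 + 15)/21) = 1.
  m_11 = 21*1 - 15 = 6, d_11 = (708 - 6^2)/21 = 672/21 = 32, a_11 = floor((26 + 6)/32) = 1.
  m_12 = 32*1 - 6 = 26, d_12 = (708 - 26^2)/32 = 32/32 = 1, a_12 = floor((26 + 26)/1) = 52.
  m_13 = 1*52 - 26 = 26, d_13 = (708 - 26^2)/1 = 32/1 = 32: (m_13, d_13) = (m_1, d_1) = (26, 32), so from here the quotients repeat a_1, ..., a_12; the period length is 12.
Hence the expansion of sqrt(708) is a_0 = 26 followed by the repeating block 1, 1, 1, 1, 4, 4, 4, 1, 1, 1, 1, 52 (period 12).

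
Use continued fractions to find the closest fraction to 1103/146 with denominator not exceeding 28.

Expand x = 1103/146 as a continued fraction with the Euclidean algorithm:
  1103 = 7*146 + 81, so a_0 = 7.
  146 = 1*81 + 65, so a_1 = 1.
  81 = 1*65 + 16, so a_2 = 1.
  65 = 4*16 + 1, so a_3 = 4.
  16 = 16*1 + 0, so a_4 = 16.
so x = [7; 1, 1, 4, 16].
Convergents (p_i = a_i*p_{i-1} + p_{i-2}, q_i = a_i*q_{i-1} + q_{i-2} with p_{-2}=0, p_{-1}=1, q_{-2}=1, q_{-1}=0), until the denominator exceeds 28:
  i=0: a_0=7, p_0 = 7*1 + 0 = 7, q_0 = 7*0 + 1 = 1.
  i=1: a_1=1, p_1 = 1*7 + 1 = 8, q_1 = 1*1 + 0 = 1.
  i=2: a_2=1, p_2 = 1*8 + 7 = 15, q_2 = 1*1 + 1 = 2.
  i=3: a_3=4, p_3 = 4*15 + 8 = 68, q_3 = 4*2 + 1 = 9.
  i=4: a_4=16, p_4 = 16*68 + 15 = 1103, q_4 = 16*9 + 2 = 146.
q_4 = 146 > 28, so the last convergent with denominator <= 28 is p_3/q_3 = 68/9.
The closest fraction with denominator <= 28 is either p_3/q_3 or the intermediate fraction (k*p_3 + p_2)/(k*q_3 + q_2) with the largest k >= 1 whose denominator stays <= 28; these approach x as k grows, and every other convergent or intermediate fraction in range is farther away.
Largest k: floor((28 - q_2)/q_3) = floor((28 - 2)/9) = 2.
That gives (2*68 + 15)/(2*9 + 2) = 151/20.
Compare the errors: |x - 68/9| = |1103*9 - 68*146|/(146*9) = 1/1314, and |x - 151/20| = |1103*20 - 151*146|/(146*20) = 14/2920.
Cross-multiplying, 1*2920 = 2920 < 18396 = 14*1314, so 1/1314 is smaller: the convergent 68/9 is closer to x than 151/20.

68/9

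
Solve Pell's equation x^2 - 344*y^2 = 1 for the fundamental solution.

(x, y) = (10405, 561)

First expand sqrt(344) as a continued fraction. With x_i = (sqrt(344) + m_i)/d_i and (m_0, d_0) = (0, 1): a_0 = floor(sqrt(344)) = 18, since 18^2 = 324 <= 344 < 361 = 19^2.
Iterate m_{i+1} = d_i*a_i - m_i, d_{i+1} = (344 - m_{i+1}^2)/d_i, a_{i+1} = floor((a_0 + m_{i+1})/d_{i+1}):
  m_1 = 1*18 - 0 = 18, d_1 = (344 - 18^2)/1 = 20/1 = 20, a_1 = floor((18 + 18)/20) = 1.
  m_2 = 20*1 - 18 = 2, d_2 = (344 - 2^2)/20 = 340/20 = 17, a_2 = floor((18 + 2)/17) = 1.
  m_3 = 17*1 - 2 = 15, d_3 = (344 - 15^2)/17 = 119/17 = 7, a_3 = floor((18 + 15)/7) = 4.
  m_4 = 7*4 - 15 = 13, d_4 = (344 - 13^2)/7 = 175/7 = 25, a_4 = floor((18 + 13)/25) = 1.
  m_5 = 25*1 - 13 = 12, d_5 = (344 - 12^2)/25 = 200/25 = 8, a_5 = floor((18 + 12)/8) = 3.
  m_6 = 8*3 - 12 = 12, d_6 = (344 - 12^2)/8 = 200/8 = 25, a_6 = floor((18 + 12)/25) = 1.
  m_7 = 25*1 - 12 = 13, d_7 = (344 - 13^2)/25 = 175/25 = 7, a_7 = floor((18 + 13)/7) = 4.
  m_8 = 7*4 - 13 = 15, d_8 = (344 - 15^2)/7 = 119/7 = 17, a_8 = floor((18 + 15)/17) = 1.
  m_9 = 17*1 - 15 = 2, d_9 = (344 - 2^2)/17 = 340/17 = 20, a_9 = floor((18 + 2)/20) = 1.
  m_10 = 20*1 - 2 = 18, d_10 = (344 - 18^2)/20 = 20/20 = 1, a_10 = floor((18 + 18)/1) = 36.
  m_11 = 1*36 - 18 = 18, d_11 = (344 - 18^2)/1 = 20/1 = 20: (m_11, d_11) = (m_1, d_1) = (18, 20), so from here the quotients repeat a_1, ..., a_10; the period length is 10.
So sqrt(344) = [18; (1, 1, 4, 1, 3, 1, 4, 1, 1, 36)] with period length k = 10.
k is even, so the fundamental solution of x^2 - 344y^2 = 1 is (p_{k-1}, q_{k-1}) = (p_9, q_9); compute convergents through index 9.
Convergents (p_i = a_i*p_{i-1} + p_{i-2}, q_i = a_i*q_{i-1} + q_{i-2} with p_{-2}=0, p_{-1}=1, q_{-2}=1, q_{-1}=0):
  i=0: a_0=18, p_0 = 18*1 + 0 = 18, q_0 = 18*0 + 1 = 1.
  i=1: a_1=1, p_1 = 1*18 + 1 = 19, q_1 = 1*1 + 0 = 1.
  i=2: a_2=1, p_2 = 1*19 + 18 = 37, q_2 = 1*1 + 1 = 2.
  i=3: a_3=4, p_3 = 4*37 + 19 = 167, q_3 = 4*2 + 1 = 9.
  i=4: a_4=1, p_4 = 1*167 + 37 = 204, q_4 = 1*9 + 2 = 11.
  i=5: a_5=3, p_5 = 3*204 + 167 = 779, q_5 = 3*11 + 9 = 42.
  i=6: a_6=1, p_6 = 1*779 + 204 = 983, q_6 = 1*42 + 11 = 53.
  i=7: a_7=4, p_7 = 4*983 + 779 = 4711, q_7 = 4*53 + 42 = 254.
  i=8: a_8=1, p_8 = 1*4711 + 983 = 5694, q_8 = 1*254 + 53 = 307.
  i=9: a_9=1, p_9 = 1*5694 + 4711 = 10405, q_9 = 1*307 + 254 = 561.
Check: 10405^2 - 344*561^2 = 108264025 - 108264024 = 1, so (x, y) = (10405, 561) solves the equation, and by the theorem it is the least positive solution.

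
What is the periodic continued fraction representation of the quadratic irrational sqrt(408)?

[20; (5, 40)]

Write x_i = (sqrt(408) + m_i)/d_i with (m_0, d_0) = (0, 1). a_0 = floor(sqrt(408)) = 20, since 20^2 = 400 <= 408 < 441 = 21^2.
Iterate m_{i+1} = d_i*a_i - m_i, d_{i+1} = (408 - m_{i+1}^2)/d_i, a_{i+1} = floor((a_0 + m_{i+1})/d_{i+1}):
  m_1 = 1*20 - 0 = 20, d_1 = (408 - 20^2)/1 = 8/1 = 8, a_1 = floor((20 + 20)/8) = 5.
  m_2 = 8*5 - 20 = 20, d_2 = (408 - 20^2)/8 = 8/8 = 1, a_2 = floor((20 + 20)/1) = 40.
  m_3 = 1*40 - 20 = 20, d_3 = (408 - 20^2)/1 = 8/1 = 8: (m_3, d_3) = (m_1, d_1) = (20, 8), so from here the quotients repeat a_1, a_2; the period length is 2.
Hence the expansion of sqrt(408) is a_0 = 20 followed by the repeating block 5, 40 (period 2).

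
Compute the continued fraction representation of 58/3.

Run the Euclidean algorithm on 58 and 3; the successive quotients are the partial quotients a_0, a_1, ... (each step inverts the fractional part left over by the previous one):
  58 = 19*3 + 1, so a_0 = 19.
  3 = 3*1 + 0, so a_1 = 3.
The remainder reaches 0 after 2 divisions, so the expansion has 2 partial quotients, read off in order.

[19; 3]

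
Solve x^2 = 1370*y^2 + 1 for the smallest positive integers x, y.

(x, y) = (2739, 74)

First expand sqrt(1370) as a continued fraction. With x_i = (sqrt(1370) + m_i)/d_i and (m_0, d_0) = (0, 1): a_0 = floor(sqrt(1370)) = 37, since 37^2 = 1369 <= 1370 < 1444 = 38^2.
Iterate m_{i+1} = d_i*a_i - m_i, d_{i+1} = (1370 - m_{i+1}^2)/d_i, a_{i+1} = floor((a_0 + m_{i+1})/d_{i+1}):
  m_1 = 1*37 - 0 = 37, d_1 = (1370 - 37^2)/1 = 1/1 = 1, a_1 = floor((37 + 37)/1) = 74.
  m_2 = 1*74 - 37 = 37, d_2 = (1370 - 37^2)/1 = 1/1 = 1: (m_2, d_2) = (m_1, d_1) = (37, 1), so from here the quotient a_1 repeats; the period length is 1.
So sqrt(1370) = [37; (74)] with period length k = 1.
k is odd, so (p_{k-1}, q_{k-1}) only solves x^2 - 1370y^2 = -1 and the fundamental solution of x^2 - 1370y^2 = 1 is (p_{2k-1}, q_{2k-1}) = (p_1, q_1); compute convergents through index 1, running through the period twice.
Convergents (p_i = a_i*p_{i-1} + p_{i-2}, q_i = a_i*q_{i-1} + q_{i-2} with p_{-2}=0, p_{-1}=1, q_{-2}=1, q_{-1}=0):
  i=0: a_0=37, p_0 = 37*1 + 0 = 37, q_0 = 37*0 + 1 = 1.
  i=1: a_1=74, p_1 = 74*37 + 1 = 2739, q_1 = 74*1 + 0 = 74.
Indeed p_0^2 - 1370*q_0^2 = 1369 - 1370 = -1, not +1.
Check: 2739^2 - 1370*74^2 = 7502121 - 7502120 = 1, so (x, y) = (2739, 74) solves the equation, and by the theorem it is the least positive solution.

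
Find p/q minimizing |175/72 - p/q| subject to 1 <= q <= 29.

Expand x = 175/72 as a continued fraction with the Euclidean algorithm:
  175 = 2*72 + 31, so a_0 = 2.
  72 = 2*31 + 10, so a_1 = 2.
  31 = 3*10 + 1, so a_2 = 3.
  10 = 10*1 + 0, so a_3 = 10.
so x = [2; 2, 3, 10].
Convergents (p_i = a_i*p_{i-1} + p_{i-2}, q_i = a_i*q_{i-1} + q_{i-2} with p_{-2}=0, p_{-1}=1, q_{-2}=1, q_{-1}=0), until the denominator exceeds 29:
  i=0: a_0=2, p_0 = 2*1 + 0 = 2, q_0 = 2*0 + 1 = 1.
  i=1: a_1=2, p_1 = 2*2 + 1 = 5, q_1 = 2*1 + 0 = 2.
  i=2: a_2=3, p_2 = 3*5 + 2 = 17, q_2 = 3*2 + 1 = 7.
  i=3: a_3=10, p_3 = 10*17 + 5 = 175, q_3 = 10*7 + 2 = 72.
q_3 = 72 > 29, so the last convergent with denominator <= 29 is p_2/q_2 = 17/7.
The closest fraction with denominator <= 29 is either p_2/q_2 or the intermediate fraction (k*p_2 + p_1)/(k*q_2 + q_1) with the largest k >= 1 whose denominator stays <= 29; these approach x as k grows, and every other convergent or intermediate fraction in range is farther away.
Largest k: floor((29 - q_1)/q_2) = floor((29 - 2)/7) = 3.
That gives (3*17 + 5)/(3*7 + 2) = 56/23.
Compare the errors: |x - 17/7| = |175*7 - 17*72|/(72*7) = 1/504, and |x - 56/23| = |175*23 - 56*72|/(72*23) = 7/1656.
Cross-multiplying, 1*1656 = 1656 < 3528 = 7*504, so 1/504 is smaller: the convergent 17/7 is closer to x than 56/23.

17/7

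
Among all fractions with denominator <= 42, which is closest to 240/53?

Expand x = 240/53 as a continued fraction with the Euclidean algorithm:
  240 = 4*53 + 28, so a_0 = 4.
  53 = 1*28 + 25, so a_1 = 1.
  28 = 1*25 + 3, so a_2 = 1.
  25 = 8*3 + 1, so a_3 = 8.
  3 = 3*1 + 0, so a_4 = 3.
so x = [4; 1, 1, 8, 3].
Convergents (p_i = a_i*p_{i-1} + p_{i-2}, q_i = a_i*q_{i-1} + q_{i-2} with p_{-2}=0, p_{-1}=1, q_{-2}=1, q_{-1}=0), until the denominator exceeds 42:
  i=0: a_0=4, p_0 = 4*1 + 0 = 4, q_0 = 4*0 + 1 = 1.
  i=1: a_1=1, p_1 = 1*4 + 1 = 5, q_1 = 1*1 + 0 = 1.
  i=2: a_2=1, p_2 = 1*5 + 4 = 9, q_2 = 1*1 + 1 = 2.
  i=3: a_3=8, p_3 = 8*9 + 5 = 77, q_3 = 8*2 + 1 = 17.
  i=4: a_4=3, p_4 = 3*77 + 9 = 240, q_4 = 3*17 + 2 = 53.
q_4 = 53 > 42, so the last convergent with denominator <= 42 is p_3/q_3 = 77/17.
The closest fraction with denominator <= 42 is either p_3/q_3 or the intermediate fraction (k*p_3 + p_2)/(k*q_3 + q_2) with the largest k >= 1 whose denominator stays <= 42; these approach x as k grows, and every other convergent or intermediate fraction in range is farther away.
Largest k: floor((42 - q_2)/q_3) = floor((42 - 2)/17) = 2.
That gives (2*77 + 9)/(2*17 + 2) = 163/36.
Compare the errors: |x - 77/17| = |240*17 - 77*53|/(53*17) = 1/901, and |x - 163/36| = |240*36 - 163*53|/(53*36) = 1/1908.
Cross-multiplying, 1*901 = 901 < 1908 = 1*1908, so 1/1908 is smaller: the intermediate fraction 163/36 is closer to x than 77/17.

163/36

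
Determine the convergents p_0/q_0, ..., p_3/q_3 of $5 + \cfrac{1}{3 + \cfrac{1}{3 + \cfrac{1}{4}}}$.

5/1, 16/3, 53/10, 228/43

Using the convergent recurrence p_i = a_i*p_{i-1} + p_{i-2}, q_i = a_i*q_{i-1} + q_{i-2} with p_{-2}=0, p_{-1}=1, q_{-2}=1, q_{-1}=0:
  i=0: a_0=5, p_0 = 5*1 + 0 = 5, q_0 = 5*0 + 1 = 1.
  i=1: a_1=3, p_1 = 3*5 + 1 = 16, q_1 = 3*1 + 0 = 3.
  i=2: a_2=3, p_2 = 3*16 + 5 = 53, q_2 = 3*3 + 1 = 10.
  i=3: a_3=4, p_3 = 4*53 + 16 = 228, q_3 = 4*10 + 3 = 43.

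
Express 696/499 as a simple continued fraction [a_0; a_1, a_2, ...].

Run the Euclidean algorithm on 696 and 499; the successive quotients are the partial quotients a_0, a_1, ... (each step inverts the fractional part left over by the previous one):
  696 = 1*499 + 197, so a_0 = 1.
  499 = 2*197 + 105, so a_1 = 2.
  197 = 1*105 + 92, so a_2 = 1.
  105 = 1*92 + 13, so a_3 = 1.
  92 = 7*13 + 1, so a_4 = 7.
  13 = 13*1 + 0, so a_5 = 13.
The remainder reaches 0 after 6 divisions, so the expansion has 6 partial quotients, read off in order.

[1; 2, 1, 1, 7, 13]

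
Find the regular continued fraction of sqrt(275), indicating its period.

Write x_i = (sqrt(275) + m_i)/d_i with (m_0, d_0) = (0, 1). a_0 = floor(sqrt(275)) = 16, since 16^2 = 256 <= 275 < 289 = 17^2.
Iterate m_{i+1} = d_i*a_i - m_i, d_{i+1} = (275 - m_{i+1}^2)/d_i, a_{i+1} = floor((a_0 + m_{i+1})/d_{i+1}):
  m_1 = 1*16 - 0 = 16, d_1 = (275 - 16^2)/1 = 19/1 = 19, a_1 = floor((16 + 16)/19) = 1.
  m_2 = 19*1 - 16 = 3, d_2 = (275 - 3^2)/19 = 266/19 = 14, a_2 = floor((16 + 3)/14) = 1.
  m_3 = 14*1 - 3 = 11, d_3 = (275 - 11^2)/14 = 154/14 = 11, a_3 = floor((16 + 11)/11) = 2.
  m_4 = 11*2 - 11 = 11, d_4 = (275 - 11^2)/11 = 154/11 = 14, a_4 = floor((16 + 11)/14) = 1.
  m_5 = 14*1 - 11 = 3, d_5 = (275 - 3^2)/14 = 266/14 = 19, a_5 = floor((16 + 3)/19) = 1.
  m_6 = 19*1 - 3 = 16, d_6 = (275 - 16^2)/19 = 19/19 = 1, a_6 = floor((16 + 16)/1) = 32.
  m_7 = 1*32 - 16 = 16, d_7 = (275 - 16^2)/1 = 19/1 = 19: (m_7, d_7) = (m_1, d_1) = (16, 19), so from here the quotients repeat a_1, ..., a_6; the period length is 6.
Hence the expansion of sqrt(275) is a_0 = 16 followed by the repeating block 1, 1, 2, 1, 1, 32 (period 6).

[16; (1, 1, 2, 1, 1, 32)]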